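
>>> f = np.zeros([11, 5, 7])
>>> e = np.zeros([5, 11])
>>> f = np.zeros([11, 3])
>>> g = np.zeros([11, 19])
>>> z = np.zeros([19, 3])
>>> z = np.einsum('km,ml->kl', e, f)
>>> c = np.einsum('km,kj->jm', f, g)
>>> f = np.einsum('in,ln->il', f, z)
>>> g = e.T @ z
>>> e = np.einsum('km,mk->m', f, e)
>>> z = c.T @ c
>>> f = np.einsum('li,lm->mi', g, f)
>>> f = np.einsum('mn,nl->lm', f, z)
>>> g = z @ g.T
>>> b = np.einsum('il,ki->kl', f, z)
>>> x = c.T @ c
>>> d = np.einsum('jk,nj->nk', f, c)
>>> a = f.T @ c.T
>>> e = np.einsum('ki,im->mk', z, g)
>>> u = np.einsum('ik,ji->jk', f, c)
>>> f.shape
(3, 5)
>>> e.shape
(11, 3)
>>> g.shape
(3, 11)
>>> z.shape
(3, 3)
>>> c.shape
(19, 3)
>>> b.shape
(3, 5)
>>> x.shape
(3, 3)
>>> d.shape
(19, 5)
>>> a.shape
(5, 19)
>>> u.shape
(19, 5)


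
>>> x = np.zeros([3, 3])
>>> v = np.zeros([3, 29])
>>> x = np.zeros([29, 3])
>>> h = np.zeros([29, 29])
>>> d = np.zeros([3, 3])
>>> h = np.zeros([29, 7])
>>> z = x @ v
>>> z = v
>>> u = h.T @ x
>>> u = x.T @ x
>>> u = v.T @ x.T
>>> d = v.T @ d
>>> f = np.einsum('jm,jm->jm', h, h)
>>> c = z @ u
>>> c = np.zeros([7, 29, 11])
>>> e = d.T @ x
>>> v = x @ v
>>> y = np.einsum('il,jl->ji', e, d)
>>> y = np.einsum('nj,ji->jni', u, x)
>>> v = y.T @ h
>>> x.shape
(29, 3)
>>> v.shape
(3, 29, 7)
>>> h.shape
(29, 7)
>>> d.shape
(29, 3)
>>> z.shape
(3, 29)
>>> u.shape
(29, 29)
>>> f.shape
(29, 7)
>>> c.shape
(7, 29, 11)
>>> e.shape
(3, 3)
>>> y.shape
(29, 29, 3)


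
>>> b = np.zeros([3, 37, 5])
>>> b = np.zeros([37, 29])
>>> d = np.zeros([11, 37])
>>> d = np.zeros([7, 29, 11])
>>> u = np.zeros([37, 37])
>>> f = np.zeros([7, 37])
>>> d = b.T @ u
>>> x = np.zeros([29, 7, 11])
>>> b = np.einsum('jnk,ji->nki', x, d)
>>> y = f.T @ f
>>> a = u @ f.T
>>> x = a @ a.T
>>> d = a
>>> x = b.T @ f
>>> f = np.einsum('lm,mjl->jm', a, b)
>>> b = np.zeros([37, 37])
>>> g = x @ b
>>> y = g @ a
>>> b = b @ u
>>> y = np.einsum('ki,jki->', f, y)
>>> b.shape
(37, 37)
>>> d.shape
(37, 7)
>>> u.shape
(37, 37)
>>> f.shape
(11, 7)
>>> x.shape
(37, 11, 37)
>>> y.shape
()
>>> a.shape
(37, 7)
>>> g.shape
(37, 11, 37)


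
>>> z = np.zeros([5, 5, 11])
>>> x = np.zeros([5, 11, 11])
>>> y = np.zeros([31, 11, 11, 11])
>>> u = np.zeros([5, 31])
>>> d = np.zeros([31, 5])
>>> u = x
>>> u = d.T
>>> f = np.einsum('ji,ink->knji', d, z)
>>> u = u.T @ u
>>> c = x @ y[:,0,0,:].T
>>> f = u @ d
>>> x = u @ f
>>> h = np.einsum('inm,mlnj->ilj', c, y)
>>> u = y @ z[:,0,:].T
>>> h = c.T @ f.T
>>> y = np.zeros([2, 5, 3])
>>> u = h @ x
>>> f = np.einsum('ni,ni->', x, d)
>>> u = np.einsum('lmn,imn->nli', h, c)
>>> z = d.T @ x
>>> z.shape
(5, 5)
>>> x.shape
(31, 5)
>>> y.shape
(2, 5, 3)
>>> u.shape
(31, 31, 5)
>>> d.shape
(31, 5)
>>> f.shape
()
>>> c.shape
(5, 11, 31)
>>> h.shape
(31, 11, 31)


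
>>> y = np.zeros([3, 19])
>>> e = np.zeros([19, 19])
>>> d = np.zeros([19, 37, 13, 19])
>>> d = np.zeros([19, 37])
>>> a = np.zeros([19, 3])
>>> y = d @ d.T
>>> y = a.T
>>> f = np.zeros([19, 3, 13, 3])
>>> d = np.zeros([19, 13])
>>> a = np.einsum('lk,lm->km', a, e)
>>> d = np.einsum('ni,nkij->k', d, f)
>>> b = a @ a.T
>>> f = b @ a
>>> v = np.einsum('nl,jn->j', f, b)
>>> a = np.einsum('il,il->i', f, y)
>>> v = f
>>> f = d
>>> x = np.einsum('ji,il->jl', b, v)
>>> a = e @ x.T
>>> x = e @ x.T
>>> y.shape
(3, 19)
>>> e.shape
(19, 19)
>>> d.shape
(3,)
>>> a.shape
(19, 3)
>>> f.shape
(3,)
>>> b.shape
(3, 3)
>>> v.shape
(3, 19)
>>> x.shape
(19, 3)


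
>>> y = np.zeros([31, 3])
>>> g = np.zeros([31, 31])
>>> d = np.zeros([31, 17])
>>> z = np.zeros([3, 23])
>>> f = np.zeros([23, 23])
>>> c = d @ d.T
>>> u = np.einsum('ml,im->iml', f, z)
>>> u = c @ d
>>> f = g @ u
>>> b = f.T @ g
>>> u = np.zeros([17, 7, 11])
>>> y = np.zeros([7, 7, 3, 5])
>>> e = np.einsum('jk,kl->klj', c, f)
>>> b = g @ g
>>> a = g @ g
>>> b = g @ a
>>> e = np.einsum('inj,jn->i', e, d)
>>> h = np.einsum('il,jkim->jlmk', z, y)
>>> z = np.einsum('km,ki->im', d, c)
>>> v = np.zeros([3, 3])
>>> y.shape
(7, 7, 3, 5)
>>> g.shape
(31, 31)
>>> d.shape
(31, 17)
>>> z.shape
(31, 17)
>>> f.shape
(31, 17)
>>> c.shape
(31, 31)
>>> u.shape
(17, 7, 11)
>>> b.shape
(31, 31)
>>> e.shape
(31,)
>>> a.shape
(31, 31)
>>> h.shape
(7, 23, 5, 7)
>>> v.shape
(3, 3)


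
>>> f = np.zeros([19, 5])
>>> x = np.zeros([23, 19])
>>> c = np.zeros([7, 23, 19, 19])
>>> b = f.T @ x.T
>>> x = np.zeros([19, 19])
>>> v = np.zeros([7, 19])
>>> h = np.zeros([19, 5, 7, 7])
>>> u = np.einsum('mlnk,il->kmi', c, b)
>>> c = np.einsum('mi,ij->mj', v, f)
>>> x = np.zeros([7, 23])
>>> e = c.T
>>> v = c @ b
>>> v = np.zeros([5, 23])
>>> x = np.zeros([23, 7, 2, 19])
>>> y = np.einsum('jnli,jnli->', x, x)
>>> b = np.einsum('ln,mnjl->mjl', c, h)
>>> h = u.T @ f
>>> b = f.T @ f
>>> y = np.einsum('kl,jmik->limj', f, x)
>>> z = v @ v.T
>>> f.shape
(19, 5)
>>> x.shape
(23, 7, 2, 19)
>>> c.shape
(7, 5)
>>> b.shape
(5, 5)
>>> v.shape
(5, 23)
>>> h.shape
(5, 7, 5)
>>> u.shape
(19, 7, 5)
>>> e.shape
(5, 7)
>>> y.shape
(5, 2, 7, 23)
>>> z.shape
(5, 5)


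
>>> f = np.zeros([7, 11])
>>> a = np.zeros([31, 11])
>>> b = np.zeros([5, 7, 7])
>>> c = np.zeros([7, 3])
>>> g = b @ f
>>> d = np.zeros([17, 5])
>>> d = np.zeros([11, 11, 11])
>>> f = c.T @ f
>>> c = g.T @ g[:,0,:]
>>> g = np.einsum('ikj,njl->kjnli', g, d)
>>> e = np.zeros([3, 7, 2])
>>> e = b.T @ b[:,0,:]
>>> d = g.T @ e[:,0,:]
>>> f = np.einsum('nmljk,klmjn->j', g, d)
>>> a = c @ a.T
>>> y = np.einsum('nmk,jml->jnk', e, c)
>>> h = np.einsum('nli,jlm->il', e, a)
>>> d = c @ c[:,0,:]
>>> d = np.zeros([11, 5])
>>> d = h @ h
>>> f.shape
(11,)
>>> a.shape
(11, 7, 31)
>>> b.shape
(5, 7, 7)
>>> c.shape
(11, 7, 11)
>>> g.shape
(7, 11, 11, 11, 5)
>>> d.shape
(7, 7)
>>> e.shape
(7, 7, 7)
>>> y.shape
(11, 7, 7)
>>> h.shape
(7, 7)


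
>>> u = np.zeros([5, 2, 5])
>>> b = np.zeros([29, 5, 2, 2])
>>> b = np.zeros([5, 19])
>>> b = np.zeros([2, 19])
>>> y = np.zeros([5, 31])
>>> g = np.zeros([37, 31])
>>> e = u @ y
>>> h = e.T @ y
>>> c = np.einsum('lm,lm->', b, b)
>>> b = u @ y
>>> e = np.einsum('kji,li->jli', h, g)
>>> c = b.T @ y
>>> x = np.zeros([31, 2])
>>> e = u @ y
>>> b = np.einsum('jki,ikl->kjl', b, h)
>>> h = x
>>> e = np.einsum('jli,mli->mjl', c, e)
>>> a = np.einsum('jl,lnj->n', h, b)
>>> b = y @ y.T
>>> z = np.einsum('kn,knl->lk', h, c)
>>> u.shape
(5, 2, 5)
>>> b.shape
(5, 5)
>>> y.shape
(5, 31)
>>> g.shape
(37, 31)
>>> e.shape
(5, 31, 2)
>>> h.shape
(31, 2)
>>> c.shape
(31, 2, 31)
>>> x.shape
(31, 2)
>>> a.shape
(5,)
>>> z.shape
(31, 31)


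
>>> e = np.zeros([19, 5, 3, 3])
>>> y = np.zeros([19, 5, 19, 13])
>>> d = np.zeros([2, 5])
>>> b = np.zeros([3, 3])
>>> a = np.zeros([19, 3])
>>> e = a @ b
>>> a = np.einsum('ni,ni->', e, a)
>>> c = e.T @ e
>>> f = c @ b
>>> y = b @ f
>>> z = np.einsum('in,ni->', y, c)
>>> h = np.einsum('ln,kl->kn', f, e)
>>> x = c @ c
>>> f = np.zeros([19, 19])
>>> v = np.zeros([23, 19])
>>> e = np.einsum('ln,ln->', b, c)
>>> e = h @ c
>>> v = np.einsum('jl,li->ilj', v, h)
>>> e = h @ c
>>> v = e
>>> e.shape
(19, 3)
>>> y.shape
(3, 3)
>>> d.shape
(2, 5)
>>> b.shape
(3, 3)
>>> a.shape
()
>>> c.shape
(3, 3)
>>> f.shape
(19, 19)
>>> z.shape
()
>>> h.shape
(19, 3)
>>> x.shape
(3, 3)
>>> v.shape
(19, 3)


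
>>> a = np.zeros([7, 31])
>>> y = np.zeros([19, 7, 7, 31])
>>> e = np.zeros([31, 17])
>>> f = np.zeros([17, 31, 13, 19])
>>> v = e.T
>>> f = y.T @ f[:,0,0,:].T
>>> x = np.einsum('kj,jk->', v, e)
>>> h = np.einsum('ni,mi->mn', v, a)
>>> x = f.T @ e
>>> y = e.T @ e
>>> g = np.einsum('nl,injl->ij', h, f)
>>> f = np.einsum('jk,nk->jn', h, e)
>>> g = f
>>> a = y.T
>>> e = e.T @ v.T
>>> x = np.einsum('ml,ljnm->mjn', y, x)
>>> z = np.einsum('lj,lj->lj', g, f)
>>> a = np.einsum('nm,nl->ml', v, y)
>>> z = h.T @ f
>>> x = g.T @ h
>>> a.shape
(31, 17)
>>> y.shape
(17, 17)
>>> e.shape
(17, 17)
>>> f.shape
(7, 31)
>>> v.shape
(17, 31)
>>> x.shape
(31, 17)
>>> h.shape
(7, 17)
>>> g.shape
(7, 31)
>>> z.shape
(17, 31)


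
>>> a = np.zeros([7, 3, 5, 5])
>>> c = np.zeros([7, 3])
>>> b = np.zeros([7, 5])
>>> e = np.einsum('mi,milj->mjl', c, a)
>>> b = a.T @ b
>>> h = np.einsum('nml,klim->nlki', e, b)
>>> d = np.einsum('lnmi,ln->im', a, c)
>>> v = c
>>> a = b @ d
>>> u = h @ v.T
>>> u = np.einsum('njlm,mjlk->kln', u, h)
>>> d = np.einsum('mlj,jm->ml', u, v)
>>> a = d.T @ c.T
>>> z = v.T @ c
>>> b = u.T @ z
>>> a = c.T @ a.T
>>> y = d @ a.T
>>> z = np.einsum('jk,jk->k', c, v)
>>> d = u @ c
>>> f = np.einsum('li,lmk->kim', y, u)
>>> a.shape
(3, 5)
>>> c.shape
(7, 3)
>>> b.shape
(7, 5, 3)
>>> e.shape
(7, 5, 5)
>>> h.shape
(7, 5, 5, 3)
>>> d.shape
(3, 5, 3)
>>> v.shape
(7, 3)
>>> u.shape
(3, 5, 7)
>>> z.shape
(3,)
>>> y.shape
(3, 3)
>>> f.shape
(7, 3, 5)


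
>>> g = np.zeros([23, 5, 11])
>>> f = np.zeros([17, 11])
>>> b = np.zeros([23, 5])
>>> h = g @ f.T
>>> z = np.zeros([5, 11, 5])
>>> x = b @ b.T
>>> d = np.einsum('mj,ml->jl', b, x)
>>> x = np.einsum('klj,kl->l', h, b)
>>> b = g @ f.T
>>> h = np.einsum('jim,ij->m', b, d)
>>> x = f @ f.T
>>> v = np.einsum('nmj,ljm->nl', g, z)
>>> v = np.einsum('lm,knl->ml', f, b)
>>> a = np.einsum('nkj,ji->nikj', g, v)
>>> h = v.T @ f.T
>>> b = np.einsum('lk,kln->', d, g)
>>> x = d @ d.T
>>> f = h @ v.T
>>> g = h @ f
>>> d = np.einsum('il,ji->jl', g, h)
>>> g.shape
(17, 11)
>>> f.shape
(17, 11)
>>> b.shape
()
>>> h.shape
(17, 17)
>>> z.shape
(5, 11, 5)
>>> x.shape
(5, 5)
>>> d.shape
(17, 11)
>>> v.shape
(11, 17)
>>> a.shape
(23, 17, 5, 11)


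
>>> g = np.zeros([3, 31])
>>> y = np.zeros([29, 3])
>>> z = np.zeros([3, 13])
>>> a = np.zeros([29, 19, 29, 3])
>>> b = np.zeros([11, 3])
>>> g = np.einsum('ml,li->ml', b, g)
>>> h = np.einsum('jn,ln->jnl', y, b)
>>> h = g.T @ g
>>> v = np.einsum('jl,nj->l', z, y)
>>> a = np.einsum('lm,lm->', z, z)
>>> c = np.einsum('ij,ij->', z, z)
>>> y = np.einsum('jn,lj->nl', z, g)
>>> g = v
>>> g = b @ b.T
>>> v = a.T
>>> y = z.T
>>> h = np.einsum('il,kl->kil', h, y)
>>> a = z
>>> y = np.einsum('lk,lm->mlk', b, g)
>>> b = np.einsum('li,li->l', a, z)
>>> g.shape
(11, 11)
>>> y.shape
(11, 11, 3)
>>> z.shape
(3, 13)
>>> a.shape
(3, 13)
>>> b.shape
(3,)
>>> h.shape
(13, 3, 3)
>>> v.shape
()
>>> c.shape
()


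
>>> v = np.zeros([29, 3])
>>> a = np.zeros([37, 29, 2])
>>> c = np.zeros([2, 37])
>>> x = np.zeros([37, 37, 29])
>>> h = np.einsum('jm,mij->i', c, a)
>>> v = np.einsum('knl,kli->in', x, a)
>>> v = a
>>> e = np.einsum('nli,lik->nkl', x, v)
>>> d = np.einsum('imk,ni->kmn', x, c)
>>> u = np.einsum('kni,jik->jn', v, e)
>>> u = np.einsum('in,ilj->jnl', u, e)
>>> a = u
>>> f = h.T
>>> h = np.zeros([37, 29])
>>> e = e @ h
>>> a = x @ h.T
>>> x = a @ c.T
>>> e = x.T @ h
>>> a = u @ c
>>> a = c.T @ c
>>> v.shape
(37, 29, 2)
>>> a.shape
(37, 37)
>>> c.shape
(2, 37)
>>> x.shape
(37, 37, 2)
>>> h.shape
(37, 29)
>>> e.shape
(2, 37, 29)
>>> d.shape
(29, 37, 2)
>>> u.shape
(37, 29, 2)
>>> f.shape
(29,)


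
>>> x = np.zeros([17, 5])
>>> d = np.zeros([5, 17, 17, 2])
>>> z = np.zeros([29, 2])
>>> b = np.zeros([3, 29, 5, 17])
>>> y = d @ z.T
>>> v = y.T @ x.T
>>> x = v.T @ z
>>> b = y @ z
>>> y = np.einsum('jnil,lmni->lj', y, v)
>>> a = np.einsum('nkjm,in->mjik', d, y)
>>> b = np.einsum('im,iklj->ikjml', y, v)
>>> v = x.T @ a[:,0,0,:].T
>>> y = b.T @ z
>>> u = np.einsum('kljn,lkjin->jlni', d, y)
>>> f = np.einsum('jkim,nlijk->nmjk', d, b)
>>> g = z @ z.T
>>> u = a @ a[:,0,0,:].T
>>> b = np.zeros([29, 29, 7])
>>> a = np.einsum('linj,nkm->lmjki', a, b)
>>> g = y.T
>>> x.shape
(17, 17, 17, 2)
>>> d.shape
(5, 17, 17, 2)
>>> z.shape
(29, 2)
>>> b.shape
(29, 29, 7)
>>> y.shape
(17, 5, 17, 17, 2)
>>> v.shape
(2, 17, 17, 2)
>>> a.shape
(2, 7, 17, 29, 17)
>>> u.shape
(2, 17, 29, 2)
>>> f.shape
(29, 2, 5, 17)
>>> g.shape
(2, 17, 17, 5, 17)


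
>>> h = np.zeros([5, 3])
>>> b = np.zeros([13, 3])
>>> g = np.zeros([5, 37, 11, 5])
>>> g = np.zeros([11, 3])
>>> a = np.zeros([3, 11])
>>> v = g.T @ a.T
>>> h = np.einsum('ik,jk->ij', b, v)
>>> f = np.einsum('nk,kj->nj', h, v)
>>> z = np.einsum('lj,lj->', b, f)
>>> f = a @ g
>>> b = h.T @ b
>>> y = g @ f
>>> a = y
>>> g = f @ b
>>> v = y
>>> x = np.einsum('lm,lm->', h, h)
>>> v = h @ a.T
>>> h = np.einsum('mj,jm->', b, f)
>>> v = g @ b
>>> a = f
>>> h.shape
()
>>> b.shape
(3, 3)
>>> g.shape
(3, 3)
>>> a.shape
(3, 3)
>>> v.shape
(3, 3)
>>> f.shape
(3, 3)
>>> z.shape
()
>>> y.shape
(11, 3)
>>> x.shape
()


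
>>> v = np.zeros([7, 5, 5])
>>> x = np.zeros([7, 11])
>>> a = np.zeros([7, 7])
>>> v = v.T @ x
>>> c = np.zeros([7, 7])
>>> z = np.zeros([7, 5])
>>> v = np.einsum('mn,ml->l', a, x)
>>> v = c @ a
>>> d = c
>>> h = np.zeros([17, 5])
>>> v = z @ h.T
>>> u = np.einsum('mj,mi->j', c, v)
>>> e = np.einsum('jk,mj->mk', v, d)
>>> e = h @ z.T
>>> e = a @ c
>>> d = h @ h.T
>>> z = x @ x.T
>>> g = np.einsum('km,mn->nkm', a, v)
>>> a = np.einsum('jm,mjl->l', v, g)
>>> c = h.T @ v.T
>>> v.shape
(7, 17)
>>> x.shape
(7, 11)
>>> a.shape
(7,)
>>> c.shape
(5, 7)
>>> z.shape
(7, 7)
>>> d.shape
(17, 17)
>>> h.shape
(17, 5)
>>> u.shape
(7,)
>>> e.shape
(7, 7)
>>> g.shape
(17, 7, 7)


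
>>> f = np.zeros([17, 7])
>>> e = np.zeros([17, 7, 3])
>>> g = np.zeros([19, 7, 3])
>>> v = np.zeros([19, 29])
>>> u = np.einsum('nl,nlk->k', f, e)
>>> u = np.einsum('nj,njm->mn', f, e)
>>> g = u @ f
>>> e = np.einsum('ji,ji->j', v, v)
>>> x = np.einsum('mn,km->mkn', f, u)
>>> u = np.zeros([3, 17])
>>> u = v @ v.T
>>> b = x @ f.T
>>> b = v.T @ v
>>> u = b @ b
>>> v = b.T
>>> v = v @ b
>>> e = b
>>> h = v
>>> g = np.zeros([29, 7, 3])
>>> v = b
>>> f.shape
(17, 7)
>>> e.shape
(29, 29)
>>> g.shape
(29, 7, 3)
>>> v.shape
(29, 29)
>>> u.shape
(29, 29)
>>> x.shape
(17, 3, 7)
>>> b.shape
(29, 29)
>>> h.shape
(29, 29)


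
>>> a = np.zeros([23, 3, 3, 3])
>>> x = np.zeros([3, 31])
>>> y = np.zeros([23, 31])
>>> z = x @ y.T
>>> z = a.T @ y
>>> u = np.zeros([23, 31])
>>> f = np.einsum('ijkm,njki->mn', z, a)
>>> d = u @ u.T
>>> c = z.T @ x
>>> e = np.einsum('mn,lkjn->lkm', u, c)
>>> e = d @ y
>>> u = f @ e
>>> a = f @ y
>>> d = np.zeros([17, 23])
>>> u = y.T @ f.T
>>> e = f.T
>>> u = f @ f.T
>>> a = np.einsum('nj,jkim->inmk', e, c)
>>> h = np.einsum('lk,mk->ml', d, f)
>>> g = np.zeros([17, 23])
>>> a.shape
(3, 23, 31, 3)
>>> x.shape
(3, 31)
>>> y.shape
(23, 31)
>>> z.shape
(3, 3, 3, 31)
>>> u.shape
(31, 31)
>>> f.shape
(31, 23)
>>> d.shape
(17, 23)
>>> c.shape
(31, 3, 3, 31)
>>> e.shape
(23, 31)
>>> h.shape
(31, 17)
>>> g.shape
(17, 23)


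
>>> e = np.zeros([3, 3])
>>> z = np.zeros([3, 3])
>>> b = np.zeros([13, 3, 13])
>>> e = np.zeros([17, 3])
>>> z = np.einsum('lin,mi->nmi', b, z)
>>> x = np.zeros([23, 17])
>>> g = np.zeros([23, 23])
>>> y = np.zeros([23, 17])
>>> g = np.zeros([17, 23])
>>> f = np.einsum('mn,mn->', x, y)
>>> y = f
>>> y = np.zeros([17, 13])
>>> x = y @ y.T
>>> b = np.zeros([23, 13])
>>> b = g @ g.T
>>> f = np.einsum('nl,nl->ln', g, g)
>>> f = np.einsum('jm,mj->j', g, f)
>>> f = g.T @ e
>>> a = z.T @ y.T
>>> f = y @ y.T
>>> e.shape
(17, 3)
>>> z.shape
(13, 3, 3)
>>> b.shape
(17, 17)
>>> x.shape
(17, 17)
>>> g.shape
(17, 23)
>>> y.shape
(17, 13)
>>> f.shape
(17, 17)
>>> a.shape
(3, 3, 17)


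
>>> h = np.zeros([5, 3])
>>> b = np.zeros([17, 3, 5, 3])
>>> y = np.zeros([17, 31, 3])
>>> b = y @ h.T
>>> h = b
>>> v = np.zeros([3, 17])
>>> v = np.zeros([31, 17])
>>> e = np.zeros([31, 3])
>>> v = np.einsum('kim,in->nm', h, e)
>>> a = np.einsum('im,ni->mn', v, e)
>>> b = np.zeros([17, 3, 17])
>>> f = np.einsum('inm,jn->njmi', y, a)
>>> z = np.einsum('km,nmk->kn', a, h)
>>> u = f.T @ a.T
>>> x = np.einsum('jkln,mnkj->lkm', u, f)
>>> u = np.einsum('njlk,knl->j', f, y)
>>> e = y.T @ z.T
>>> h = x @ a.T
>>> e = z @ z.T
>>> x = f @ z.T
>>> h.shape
(5, 3, 5)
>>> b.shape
(17, 3, 17)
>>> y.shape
(17, 31, 3)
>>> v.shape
(3, 5)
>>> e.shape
(5, 5)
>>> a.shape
(5, 31)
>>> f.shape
(31, 5, 3, 17)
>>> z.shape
(5, 17)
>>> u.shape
(5,)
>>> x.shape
(31, 5, 3, 5)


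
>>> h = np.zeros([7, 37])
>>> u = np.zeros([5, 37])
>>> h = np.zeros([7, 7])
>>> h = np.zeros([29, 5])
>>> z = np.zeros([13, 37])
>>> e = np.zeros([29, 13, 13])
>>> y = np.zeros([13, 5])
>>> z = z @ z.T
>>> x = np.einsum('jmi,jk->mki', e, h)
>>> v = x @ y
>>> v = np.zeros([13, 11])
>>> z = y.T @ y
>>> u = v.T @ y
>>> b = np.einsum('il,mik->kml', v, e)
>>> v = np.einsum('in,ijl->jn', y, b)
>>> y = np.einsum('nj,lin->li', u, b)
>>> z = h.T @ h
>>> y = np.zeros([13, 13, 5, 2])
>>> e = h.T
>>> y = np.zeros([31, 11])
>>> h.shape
(29, 5)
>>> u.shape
(11, 5)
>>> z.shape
(5, 5)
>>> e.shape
(5, 29)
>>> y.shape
(31, 11)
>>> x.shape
(13, 5, 13)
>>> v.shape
(29, 5)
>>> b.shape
(13, 29, 11)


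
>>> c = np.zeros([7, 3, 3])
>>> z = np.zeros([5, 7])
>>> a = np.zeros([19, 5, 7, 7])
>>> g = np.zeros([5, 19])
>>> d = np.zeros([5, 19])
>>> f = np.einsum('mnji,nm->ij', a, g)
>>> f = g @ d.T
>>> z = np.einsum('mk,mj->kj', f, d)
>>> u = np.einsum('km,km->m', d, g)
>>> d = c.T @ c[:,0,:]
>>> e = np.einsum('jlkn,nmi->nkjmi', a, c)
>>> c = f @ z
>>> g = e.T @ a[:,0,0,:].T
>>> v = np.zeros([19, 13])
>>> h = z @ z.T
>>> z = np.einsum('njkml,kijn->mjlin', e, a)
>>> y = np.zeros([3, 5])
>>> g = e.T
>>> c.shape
(5, 19)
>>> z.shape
(3, 7, 3, 5, 7)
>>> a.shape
(19, 5, 7, 7)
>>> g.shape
(3, 3, 19, 7, 7)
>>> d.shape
(3, 3, 3)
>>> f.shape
(5, 5)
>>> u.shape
(19,)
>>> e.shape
(7, 7, 19, 3, 3)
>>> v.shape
(19, 13)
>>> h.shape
(5, 5)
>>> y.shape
(3, 5)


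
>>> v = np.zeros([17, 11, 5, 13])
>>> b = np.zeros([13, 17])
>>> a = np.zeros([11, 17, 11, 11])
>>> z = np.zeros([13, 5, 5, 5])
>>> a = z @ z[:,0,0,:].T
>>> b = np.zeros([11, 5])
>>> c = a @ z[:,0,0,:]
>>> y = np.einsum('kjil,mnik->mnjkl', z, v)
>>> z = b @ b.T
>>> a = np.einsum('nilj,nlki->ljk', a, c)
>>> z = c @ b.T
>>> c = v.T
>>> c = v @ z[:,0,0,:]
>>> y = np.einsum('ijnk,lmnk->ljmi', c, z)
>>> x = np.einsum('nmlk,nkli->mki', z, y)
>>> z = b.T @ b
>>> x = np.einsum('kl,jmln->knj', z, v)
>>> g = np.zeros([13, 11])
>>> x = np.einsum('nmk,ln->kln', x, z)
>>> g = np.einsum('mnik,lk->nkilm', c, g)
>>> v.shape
(17, 11, 5, 13)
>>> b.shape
(11, 5)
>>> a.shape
(5, 13, 5)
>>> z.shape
(5, 5)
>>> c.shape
(17, 11, 5, 11)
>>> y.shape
(13, 11, 5, 17)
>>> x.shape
(17, 5, 5)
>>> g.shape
(11, 11, 5, 13, 17)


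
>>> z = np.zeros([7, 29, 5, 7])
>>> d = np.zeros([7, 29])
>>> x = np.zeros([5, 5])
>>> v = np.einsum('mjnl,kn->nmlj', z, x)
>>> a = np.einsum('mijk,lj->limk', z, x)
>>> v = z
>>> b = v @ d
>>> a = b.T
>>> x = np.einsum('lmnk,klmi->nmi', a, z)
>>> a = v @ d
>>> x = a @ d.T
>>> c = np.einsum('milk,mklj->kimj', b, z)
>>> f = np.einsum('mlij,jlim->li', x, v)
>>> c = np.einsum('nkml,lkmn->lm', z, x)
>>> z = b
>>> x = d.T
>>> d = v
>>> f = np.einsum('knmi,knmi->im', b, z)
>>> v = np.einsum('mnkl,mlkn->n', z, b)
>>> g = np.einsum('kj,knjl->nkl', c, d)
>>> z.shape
(7, 29, 5, 29)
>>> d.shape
(7, 29, 5, 7)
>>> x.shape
(29, 7)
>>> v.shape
(29,)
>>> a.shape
(7, 29, 5, 29)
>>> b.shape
(7, 29, 5, 29)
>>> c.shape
(7, 5)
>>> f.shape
(29, 5)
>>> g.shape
(29, 7, 7)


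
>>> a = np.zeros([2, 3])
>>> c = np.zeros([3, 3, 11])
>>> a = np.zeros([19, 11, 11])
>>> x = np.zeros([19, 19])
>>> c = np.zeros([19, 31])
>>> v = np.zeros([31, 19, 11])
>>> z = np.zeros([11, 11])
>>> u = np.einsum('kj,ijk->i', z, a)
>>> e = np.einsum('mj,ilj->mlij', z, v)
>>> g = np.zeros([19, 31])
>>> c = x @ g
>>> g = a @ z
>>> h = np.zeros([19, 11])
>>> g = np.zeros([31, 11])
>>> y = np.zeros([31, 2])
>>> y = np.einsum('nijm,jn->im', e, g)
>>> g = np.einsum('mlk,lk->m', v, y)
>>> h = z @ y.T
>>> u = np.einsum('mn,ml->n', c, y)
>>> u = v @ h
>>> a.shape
(19, 11, 11)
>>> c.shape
(19, 31)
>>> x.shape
(19, 19)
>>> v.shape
(31, 19, 11)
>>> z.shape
(11, 11)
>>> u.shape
(31, 19, 19)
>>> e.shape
(11, 19, 31, 11)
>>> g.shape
(31,)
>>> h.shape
(11, 19)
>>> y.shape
(19, 11)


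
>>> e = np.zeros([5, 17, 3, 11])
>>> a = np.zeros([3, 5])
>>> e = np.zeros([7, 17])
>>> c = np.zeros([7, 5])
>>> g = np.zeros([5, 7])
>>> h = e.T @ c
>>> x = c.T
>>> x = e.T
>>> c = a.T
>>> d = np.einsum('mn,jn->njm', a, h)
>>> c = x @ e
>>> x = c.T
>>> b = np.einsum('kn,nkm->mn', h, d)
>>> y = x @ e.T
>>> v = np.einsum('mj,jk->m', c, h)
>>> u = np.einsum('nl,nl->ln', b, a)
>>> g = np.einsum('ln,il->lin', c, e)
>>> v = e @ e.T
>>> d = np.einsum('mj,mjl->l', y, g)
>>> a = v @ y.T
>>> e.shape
(7, 17)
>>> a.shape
(7, 17)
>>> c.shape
(17, 17)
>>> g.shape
(17, 7, 17)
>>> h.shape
(17, 5)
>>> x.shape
(17, 17)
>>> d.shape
(17,)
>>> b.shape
(3, 5)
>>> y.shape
(17, 7)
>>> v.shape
(7, 7)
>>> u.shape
(5, 3)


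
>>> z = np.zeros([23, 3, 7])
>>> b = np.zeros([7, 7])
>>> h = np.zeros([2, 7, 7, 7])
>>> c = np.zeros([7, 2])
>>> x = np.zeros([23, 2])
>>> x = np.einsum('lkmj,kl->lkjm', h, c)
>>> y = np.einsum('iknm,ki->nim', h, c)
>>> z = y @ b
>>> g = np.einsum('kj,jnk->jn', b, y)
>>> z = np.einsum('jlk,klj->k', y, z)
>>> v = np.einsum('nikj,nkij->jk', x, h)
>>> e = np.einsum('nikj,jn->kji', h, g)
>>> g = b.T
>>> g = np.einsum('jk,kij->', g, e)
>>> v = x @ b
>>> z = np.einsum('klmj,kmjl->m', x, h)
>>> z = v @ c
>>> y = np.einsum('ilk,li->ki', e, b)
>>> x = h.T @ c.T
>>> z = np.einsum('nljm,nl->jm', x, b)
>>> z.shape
(7, 7)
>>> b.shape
(7, 7)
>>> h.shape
(2, 7, 7, 7)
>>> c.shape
(7, 2)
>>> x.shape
(7, 7, 7, 7)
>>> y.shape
(7, 7)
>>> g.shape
()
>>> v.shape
(2, 7, 7, 7)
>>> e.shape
(7, 7, 7)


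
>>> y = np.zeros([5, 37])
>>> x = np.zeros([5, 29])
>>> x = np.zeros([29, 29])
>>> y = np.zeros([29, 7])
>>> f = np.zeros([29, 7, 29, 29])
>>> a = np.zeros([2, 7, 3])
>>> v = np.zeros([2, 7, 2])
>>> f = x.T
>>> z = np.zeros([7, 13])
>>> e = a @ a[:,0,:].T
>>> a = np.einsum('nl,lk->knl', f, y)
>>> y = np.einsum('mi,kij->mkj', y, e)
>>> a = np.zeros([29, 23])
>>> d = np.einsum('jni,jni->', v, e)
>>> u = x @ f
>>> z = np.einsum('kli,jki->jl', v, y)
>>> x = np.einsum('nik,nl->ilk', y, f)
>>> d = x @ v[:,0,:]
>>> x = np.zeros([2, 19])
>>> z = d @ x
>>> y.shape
(29, 2, 2)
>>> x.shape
(2, 19)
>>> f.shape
(29, 29)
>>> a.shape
(29, 23)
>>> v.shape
(2, 7, 2)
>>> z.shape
(2, 29, 19)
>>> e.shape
(2, 7, 2)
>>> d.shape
(2, 29, 2)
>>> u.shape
(29, 29)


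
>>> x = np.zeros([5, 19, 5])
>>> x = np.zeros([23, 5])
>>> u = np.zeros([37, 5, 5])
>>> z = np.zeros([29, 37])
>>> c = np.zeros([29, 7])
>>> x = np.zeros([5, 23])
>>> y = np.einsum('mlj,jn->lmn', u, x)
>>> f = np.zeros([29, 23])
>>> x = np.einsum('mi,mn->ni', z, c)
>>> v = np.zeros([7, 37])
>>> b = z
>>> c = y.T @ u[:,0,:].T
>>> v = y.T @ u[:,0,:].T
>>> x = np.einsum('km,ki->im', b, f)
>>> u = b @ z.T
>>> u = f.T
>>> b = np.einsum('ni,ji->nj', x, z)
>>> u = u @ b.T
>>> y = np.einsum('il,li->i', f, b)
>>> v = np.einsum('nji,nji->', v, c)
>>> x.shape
(23, 37)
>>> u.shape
(23, 23)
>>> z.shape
(29, 37)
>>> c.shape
(23, 37, 37)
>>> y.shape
(29,)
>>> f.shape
(29, 23)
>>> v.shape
()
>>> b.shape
(23, 29)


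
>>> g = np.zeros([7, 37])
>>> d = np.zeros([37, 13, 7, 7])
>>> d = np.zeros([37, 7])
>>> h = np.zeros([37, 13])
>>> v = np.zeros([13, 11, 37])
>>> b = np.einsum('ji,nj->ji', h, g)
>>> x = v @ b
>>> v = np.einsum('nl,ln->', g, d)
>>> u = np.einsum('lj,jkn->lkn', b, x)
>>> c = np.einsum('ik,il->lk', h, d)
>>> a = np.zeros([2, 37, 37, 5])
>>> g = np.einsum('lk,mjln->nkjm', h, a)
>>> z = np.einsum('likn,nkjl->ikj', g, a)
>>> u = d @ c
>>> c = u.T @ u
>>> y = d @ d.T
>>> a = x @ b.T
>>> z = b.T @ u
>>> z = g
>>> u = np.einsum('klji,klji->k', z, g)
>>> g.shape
(5, 13, 37, 2)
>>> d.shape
(37, 7)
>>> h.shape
(37, 13)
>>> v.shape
()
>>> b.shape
(37, 13)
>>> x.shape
(13, 11, 13)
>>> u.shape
(5,)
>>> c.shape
(13, 13)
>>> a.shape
(13, 11, 37)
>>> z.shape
(5, 13, 37, 2)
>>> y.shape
(37, 37)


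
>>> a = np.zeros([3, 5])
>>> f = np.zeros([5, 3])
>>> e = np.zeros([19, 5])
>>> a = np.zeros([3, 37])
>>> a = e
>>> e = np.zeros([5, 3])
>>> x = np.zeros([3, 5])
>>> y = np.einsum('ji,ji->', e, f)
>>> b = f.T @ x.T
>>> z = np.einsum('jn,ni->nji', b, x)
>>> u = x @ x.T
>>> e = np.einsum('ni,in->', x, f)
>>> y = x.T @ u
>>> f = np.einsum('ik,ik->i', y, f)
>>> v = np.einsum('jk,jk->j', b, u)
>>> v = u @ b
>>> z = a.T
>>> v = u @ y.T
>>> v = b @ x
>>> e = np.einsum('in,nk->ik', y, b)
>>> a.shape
(19, 5)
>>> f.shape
(5,)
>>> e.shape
(5, 3)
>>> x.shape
(3, 5)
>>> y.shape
(5, 3)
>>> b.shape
(3, 3)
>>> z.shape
(5, 19)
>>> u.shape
(3, 3)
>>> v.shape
(3, 5)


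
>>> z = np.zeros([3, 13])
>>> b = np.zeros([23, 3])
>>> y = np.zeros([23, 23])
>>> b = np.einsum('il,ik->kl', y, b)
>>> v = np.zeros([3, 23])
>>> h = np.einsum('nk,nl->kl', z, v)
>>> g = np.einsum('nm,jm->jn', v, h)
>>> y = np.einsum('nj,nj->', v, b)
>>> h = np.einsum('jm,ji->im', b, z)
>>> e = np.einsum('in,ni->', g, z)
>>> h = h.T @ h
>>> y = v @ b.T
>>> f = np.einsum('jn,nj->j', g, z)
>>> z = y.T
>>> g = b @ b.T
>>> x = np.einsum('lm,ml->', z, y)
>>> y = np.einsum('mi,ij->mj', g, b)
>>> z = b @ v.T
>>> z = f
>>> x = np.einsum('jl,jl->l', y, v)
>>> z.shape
(13,)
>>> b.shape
(3, 23)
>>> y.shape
(3, 23)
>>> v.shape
(3, 23)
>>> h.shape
(23, 23)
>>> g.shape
(3, 3)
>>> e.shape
()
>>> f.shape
(13,)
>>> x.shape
(23,)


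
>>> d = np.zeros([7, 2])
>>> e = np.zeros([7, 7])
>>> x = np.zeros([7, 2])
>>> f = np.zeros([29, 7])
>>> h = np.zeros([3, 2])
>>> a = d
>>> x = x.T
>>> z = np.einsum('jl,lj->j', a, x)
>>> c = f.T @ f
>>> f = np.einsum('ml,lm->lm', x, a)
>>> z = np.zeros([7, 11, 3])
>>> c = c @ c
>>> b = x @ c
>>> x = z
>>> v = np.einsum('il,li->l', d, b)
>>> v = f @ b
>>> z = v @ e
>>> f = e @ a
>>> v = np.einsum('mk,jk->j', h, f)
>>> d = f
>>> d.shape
(7, 2)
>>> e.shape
(7, 7)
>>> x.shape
(7, 11, 3)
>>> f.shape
(7, 2)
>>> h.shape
(3, 2)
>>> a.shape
(7, 2)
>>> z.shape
(7, 7)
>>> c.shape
(7, 7)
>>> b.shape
(2, 7)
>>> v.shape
(7,)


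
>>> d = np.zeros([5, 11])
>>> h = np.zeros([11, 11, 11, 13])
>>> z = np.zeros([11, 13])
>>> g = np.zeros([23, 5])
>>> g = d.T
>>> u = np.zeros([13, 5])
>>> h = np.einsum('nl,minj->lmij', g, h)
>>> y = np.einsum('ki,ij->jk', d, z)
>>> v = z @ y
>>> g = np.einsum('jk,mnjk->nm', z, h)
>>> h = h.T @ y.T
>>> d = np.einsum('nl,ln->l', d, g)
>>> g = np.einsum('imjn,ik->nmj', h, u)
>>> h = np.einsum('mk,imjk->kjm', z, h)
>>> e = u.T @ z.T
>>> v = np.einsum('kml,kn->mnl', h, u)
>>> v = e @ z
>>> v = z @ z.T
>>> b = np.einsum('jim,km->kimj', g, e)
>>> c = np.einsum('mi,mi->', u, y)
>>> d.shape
(11,)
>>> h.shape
(13, 11, 11)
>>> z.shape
(11, 13)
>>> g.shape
(13, 11, 11)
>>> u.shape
(13, 5)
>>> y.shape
(13, 5)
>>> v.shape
(11, 11)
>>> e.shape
(5, 11)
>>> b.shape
(5, 11, 11, 13)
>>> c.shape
()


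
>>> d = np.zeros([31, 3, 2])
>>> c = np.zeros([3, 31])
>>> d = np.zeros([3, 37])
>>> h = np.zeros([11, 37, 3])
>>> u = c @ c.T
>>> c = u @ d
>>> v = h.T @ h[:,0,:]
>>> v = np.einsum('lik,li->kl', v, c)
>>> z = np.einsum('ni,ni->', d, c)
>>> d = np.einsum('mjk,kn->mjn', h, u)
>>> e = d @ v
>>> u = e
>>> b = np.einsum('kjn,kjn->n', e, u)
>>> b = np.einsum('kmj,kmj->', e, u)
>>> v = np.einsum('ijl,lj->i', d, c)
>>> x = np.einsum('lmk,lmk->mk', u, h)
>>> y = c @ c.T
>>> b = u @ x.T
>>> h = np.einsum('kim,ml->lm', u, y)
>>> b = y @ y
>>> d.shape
(11, 37, 3)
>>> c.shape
(3, 37)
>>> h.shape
(3, 3)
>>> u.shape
(11, 37, 3)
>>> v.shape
(11,)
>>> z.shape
()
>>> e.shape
(11, 37, 3)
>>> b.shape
(3, 3)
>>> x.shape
(37, 3)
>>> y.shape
(3, 3)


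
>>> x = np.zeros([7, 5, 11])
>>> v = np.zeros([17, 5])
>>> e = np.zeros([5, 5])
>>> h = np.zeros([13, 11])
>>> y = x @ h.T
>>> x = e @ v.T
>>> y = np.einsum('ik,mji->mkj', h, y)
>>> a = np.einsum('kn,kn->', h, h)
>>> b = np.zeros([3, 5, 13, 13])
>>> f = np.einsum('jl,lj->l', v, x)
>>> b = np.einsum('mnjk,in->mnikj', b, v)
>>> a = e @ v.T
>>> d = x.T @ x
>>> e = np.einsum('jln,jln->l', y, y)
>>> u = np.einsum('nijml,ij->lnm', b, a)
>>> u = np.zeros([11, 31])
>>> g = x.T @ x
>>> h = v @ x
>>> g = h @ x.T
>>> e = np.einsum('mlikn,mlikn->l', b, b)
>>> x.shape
(5, 17)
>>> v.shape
(17, 5)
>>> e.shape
(5,)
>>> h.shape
(17, 17)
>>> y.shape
(7, 11, 5)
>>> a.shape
(5, 17)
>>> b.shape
(3, 5, 17, 13, 13)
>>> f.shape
(5,)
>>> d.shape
(17, 17)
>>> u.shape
(11, 31)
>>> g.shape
(17, 5)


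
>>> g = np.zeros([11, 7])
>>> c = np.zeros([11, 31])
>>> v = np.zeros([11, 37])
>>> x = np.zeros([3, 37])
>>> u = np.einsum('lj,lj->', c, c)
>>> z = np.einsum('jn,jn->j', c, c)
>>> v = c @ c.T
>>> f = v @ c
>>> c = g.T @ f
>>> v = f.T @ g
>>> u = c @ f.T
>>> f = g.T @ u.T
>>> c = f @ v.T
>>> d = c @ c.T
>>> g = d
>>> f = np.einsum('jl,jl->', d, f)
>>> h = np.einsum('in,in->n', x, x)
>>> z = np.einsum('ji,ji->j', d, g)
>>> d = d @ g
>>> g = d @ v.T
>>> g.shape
(7, 31)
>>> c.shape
(7, 31)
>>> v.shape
(31, 7)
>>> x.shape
(3, 37)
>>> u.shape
(7, 11)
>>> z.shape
(7,)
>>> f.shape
()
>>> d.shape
(7, 7)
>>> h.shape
(37,)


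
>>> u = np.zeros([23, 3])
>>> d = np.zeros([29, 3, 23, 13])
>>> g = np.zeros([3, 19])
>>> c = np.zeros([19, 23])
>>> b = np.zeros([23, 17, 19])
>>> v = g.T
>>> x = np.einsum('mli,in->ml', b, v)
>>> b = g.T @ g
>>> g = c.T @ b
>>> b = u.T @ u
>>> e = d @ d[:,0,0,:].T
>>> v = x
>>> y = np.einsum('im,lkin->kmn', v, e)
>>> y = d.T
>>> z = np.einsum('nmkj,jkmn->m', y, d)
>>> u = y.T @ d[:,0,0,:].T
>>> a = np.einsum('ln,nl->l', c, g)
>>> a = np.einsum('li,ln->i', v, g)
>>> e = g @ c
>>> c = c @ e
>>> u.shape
(29, 3, 23, 29)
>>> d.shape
(29, 3, 23, 13)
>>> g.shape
(23, 19)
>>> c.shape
(19, 23)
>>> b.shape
(3, 3)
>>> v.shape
(23, 17)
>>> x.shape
(23, 17)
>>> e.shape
(23, 23)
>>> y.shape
(13, 23, 3, 29)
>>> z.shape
(23,)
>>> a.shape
(17,)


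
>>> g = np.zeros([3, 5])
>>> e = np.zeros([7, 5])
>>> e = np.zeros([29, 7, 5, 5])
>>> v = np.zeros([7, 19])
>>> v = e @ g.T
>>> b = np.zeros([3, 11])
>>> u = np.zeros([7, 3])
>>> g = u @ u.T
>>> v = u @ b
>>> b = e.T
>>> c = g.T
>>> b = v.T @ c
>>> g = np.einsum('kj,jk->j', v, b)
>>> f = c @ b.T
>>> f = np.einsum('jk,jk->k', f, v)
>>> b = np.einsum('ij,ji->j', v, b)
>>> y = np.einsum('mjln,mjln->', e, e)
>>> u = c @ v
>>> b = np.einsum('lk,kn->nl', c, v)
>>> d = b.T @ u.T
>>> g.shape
(11,)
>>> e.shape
(29, 7, 5, 5)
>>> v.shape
(7, 11)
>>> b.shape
(11, 7)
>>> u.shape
(7, 11)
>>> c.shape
(7, 7)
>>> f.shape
(11,)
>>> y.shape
()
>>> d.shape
(7, 7)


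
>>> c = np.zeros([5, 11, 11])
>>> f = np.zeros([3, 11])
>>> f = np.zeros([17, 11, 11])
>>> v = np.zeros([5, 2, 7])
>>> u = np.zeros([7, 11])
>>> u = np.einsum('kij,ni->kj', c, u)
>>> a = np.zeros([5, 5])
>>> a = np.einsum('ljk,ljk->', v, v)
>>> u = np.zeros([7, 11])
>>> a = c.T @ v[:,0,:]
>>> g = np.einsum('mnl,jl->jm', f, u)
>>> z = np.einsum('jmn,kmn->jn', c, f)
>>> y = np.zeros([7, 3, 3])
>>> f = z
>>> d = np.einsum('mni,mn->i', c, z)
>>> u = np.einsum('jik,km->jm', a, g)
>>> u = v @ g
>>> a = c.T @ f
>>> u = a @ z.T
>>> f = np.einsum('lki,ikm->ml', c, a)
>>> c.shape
(5, 11, 11)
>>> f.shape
(11, 5)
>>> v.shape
(5, 2, 7)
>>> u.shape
(11, 11, 5)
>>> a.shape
(11, 11, 11)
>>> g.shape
(7, 17)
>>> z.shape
(5, 11)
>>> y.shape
(7, 3, 3)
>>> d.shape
(11,)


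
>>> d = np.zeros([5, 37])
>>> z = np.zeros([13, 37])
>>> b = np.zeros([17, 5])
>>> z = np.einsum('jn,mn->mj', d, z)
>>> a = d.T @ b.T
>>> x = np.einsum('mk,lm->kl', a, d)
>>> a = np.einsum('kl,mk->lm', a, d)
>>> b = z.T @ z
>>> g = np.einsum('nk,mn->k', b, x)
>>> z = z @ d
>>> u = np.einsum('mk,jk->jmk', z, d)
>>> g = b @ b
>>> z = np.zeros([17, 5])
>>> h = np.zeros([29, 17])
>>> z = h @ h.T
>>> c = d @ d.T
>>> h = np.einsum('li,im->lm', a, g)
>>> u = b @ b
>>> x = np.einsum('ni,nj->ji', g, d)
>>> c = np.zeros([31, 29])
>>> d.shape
(5, 37)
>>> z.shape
(29, 29)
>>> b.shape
(5, 5)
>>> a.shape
(17, 5)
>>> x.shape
(37, 5)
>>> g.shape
(5, 5)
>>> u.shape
(5, 5)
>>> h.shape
(17, 5)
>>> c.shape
(31, 29)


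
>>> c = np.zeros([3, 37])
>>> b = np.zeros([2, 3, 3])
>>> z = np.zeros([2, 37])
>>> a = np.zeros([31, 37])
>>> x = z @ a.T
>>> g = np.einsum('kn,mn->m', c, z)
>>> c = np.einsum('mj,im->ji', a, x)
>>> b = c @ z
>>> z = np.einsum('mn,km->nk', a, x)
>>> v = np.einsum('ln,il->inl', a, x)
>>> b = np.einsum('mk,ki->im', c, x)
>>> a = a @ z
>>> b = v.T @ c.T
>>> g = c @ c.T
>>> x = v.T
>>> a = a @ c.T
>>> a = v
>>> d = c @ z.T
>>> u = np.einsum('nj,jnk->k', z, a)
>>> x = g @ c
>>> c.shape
(37, 2)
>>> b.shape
(31, 37, 37)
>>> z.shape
(37, 2)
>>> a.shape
(2, 37, 31)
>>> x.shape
(37, 2)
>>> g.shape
(37, 37)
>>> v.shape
(2, 37, 31)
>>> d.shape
(37, 37)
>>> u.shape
(31,)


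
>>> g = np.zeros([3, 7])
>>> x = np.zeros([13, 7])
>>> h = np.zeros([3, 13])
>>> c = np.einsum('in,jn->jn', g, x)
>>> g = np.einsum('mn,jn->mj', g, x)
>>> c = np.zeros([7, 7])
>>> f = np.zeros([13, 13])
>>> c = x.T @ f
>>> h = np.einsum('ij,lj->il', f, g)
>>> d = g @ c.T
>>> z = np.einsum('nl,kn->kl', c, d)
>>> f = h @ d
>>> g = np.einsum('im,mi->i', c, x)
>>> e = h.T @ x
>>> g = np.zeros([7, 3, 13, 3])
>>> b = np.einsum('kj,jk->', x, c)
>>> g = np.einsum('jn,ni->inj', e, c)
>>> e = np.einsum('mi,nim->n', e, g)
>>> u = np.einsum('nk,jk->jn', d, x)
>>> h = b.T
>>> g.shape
(13, 7, 3)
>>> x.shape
(13, 7)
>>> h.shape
()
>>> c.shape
(7, 13)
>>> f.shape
(13, 7)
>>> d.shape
(3, 7)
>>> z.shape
(3, 13)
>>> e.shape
(13,)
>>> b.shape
()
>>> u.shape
(13, 3)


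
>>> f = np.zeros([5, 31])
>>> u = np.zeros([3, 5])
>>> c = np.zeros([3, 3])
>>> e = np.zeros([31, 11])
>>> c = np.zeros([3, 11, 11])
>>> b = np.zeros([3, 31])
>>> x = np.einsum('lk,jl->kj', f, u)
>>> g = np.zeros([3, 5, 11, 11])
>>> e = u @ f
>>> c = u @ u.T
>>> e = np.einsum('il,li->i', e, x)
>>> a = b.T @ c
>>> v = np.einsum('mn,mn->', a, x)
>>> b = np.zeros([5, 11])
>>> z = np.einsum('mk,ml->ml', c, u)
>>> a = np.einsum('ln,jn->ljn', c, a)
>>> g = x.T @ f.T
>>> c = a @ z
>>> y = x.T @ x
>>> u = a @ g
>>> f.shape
(5, 31)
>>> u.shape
(3, 31, 5)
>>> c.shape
(3, 31, 5)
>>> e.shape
(3,)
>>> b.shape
(5, 11)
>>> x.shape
(31, 3)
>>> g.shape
(3, 5)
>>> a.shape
(3, 31, 3)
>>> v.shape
()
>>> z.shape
(3, 5)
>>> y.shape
(3, 3)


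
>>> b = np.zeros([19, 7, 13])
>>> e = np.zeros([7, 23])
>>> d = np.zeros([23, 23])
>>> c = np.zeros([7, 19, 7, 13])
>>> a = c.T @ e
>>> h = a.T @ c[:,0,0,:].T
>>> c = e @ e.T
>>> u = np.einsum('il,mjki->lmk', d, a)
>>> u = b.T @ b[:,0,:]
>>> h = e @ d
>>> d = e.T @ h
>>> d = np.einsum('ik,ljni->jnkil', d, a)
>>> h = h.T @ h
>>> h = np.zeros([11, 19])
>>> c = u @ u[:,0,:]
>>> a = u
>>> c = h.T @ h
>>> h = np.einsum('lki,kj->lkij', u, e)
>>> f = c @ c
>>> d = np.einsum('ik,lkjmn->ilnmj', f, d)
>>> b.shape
(19, 7, 13)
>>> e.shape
(7, 23)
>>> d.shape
(19, 7, 13, 23, 23)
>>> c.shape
(19, 19)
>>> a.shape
(13, 7, 13)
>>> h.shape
(13, 7, 13, 23)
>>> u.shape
(13, 7, 13)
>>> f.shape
(19, 19)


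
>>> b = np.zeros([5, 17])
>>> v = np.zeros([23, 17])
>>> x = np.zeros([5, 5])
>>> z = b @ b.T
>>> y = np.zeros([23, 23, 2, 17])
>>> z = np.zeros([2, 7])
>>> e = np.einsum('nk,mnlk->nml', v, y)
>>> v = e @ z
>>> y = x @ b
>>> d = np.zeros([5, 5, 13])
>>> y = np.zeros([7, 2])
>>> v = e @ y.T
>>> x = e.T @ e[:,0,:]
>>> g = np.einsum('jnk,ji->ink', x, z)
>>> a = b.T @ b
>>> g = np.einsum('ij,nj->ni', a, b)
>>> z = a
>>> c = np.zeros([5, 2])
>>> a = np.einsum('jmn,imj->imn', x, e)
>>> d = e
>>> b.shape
(5, 17)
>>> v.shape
(23, 23, 7)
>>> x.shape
(2, 23, 2)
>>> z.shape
(17, 17)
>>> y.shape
(7, 2)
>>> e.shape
(23, 23, 2)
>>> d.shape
(23, 23, 2)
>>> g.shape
(5, 17)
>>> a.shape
(23, 23, 2)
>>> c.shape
(5, 2)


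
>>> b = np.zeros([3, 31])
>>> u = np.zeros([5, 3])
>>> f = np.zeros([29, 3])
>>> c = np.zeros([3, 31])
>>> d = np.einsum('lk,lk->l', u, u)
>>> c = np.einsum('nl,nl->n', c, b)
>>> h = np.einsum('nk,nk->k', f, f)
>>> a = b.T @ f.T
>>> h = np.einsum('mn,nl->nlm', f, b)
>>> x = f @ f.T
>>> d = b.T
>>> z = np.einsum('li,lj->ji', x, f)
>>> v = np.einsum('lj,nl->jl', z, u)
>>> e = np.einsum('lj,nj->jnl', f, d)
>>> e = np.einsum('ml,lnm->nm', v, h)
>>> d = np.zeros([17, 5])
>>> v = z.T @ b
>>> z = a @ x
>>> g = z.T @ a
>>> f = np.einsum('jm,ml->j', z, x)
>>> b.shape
(3, 31)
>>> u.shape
(5, 3)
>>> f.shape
(31,)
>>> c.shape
(3,)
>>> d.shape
(17, 5)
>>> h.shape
(3, 31, 29)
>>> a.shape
(31, 29)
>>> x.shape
(29, 29)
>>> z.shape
(31, 29)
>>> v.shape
(29, 31)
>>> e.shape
(31, 29)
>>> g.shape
(29, 29)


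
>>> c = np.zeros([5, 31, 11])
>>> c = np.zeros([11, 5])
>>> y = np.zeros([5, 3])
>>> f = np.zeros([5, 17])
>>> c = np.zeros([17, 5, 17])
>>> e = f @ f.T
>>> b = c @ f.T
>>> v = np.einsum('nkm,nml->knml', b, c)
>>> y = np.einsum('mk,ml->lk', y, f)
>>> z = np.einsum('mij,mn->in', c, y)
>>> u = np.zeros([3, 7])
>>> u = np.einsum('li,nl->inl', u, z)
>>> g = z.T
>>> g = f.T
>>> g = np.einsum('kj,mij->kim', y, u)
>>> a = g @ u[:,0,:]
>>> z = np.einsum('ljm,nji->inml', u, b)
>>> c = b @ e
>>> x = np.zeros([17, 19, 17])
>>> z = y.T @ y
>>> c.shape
(17, 5, 5)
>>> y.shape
(17, 3)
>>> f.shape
(5, 17)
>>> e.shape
(5, 5)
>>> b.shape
(17, 5, 5)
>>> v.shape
(5, 17, 5, 17)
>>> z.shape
(3, 3)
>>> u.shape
(7, 5, 3)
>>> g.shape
(17, 5, 7)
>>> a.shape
(17, 5, 3)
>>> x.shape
(17, 19, 17)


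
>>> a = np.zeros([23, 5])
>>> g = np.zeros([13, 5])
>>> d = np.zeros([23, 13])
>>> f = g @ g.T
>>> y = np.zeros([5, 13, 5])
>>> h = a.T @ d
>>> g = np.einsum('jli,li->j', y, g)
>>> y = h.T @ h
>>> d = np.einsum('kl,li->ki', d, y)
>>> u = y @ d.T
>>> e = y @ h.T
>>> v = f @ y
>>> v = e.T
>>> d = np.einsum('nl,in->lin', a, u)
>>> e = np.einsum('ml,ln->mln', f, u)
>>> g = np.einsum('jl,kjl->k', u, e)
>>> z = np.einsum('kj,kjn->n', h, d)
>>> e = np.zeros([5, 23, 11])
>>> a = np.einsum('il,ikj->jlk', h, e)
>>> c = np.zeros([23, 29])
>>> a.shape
(11, 13, 23)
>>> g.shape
(13,)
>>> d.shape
(5, 13, 23)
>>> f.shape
(13, 13)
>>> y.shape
(13, 13)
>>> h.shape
(5, 13)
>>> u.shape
(13, 23)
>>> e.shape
(5, 23, 11)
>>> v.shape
(5, 13)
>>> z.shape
(23,)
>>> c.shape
(23, 29)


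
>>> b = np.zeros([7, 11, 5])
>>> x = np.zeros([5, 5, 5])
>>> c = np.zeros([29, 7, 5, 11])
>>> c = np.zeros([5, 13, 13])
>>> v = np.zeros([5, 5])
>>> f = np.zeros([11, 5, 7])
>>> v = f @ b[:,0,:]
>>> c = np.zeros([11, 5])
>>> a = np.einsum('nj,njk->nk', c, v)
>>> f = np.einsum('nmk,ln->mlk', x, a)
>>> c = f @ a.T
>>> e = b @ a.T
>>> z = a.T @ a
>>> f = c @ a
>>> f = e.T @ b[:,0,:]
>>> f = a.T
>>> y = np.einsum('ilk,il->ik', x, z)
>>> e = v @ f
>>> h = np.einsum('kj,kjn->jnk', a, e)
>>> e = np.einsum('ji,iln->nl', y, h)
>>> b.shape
(7, 11, 5)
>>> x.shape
(5, 5, 5)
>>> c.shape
(5, 11, 11)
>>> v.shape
(11, 5, 5)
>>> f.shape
(5, 11)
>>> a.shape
(11, 5)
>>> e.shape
(11, 11)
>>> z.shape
(5, 5)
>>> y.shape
(5, 5)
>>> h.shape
(5, 11, 11)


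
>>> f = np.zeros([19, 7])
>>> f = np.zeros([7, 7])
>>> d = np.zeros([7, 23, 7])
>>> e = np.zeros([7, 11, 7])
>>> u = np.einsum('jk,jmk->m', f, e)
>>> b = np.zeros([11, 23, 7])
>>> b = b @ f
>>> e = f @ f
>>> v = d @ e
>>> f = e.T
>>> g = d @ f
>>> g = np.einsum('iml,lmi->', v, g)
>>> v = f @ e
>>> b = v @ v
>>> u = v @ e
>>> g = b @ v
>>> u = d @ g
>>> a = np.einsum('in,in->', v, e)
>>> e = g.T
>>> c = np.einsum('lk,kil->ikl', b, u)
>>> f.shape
(7, 7)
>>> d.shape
(7, 23, 7)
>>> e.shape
(7, 7)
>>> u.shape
(7, 23, 7)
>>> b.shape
(7, 7)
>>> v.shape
(7, 7)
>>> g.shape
(7, 7)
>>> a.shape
()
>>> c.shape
(23, 7, 7)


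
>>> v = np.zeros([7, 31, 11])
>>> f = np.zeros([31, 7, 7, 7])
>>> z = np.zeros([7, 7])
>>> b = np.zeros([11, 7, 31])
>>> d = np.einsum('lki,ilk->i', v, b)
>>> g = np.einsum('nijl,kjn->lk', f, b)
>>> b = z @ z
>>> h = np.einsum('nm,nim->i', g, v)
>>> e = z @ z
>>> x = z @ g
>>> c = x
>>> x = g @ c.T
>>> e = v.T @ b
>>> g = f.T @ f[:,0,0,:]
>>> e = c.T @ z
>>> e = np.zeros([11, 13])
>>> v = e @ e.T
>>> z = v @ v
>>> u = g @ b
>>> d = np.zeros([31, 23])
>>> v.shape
(11, 11)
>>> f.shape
(31, 7, 7, 7)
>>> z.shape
(11, 11)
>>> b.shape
(7, 7)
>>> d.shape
(31, 23)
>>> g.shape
(7, 7, 7, 7)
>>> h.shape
(31,)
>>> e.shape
(11, 13)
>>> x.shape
(7, 7)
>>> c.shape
(7, 11)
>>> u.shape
(7, 7, 7, 7)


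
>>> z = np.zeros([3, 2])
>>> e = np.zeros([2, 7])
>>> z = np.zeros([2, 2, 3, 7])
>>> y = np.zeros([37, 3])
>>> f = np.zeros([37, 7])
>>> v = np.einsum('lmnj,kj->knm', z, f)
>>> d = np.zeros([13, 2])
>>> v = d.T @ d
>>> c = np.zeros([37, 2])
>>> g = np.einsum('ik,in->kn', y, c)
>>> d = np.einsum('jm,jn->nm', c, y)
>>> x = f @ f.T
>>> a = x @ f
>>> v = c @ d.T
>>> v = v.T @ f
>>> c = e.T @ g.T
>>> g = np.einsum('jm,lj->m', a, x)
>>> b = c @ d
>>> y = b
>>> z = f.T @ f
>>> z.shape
(7, 7)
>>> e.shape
(2, 7)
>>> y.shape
(7, 2)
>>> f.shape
(37, 7)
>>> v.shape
(3, 7)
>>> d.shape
(3, 2)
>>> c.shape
(7, 3)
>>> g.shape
(7,)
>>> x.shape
(37, 37)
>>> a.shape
(37, 7)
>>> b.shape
(7, 2)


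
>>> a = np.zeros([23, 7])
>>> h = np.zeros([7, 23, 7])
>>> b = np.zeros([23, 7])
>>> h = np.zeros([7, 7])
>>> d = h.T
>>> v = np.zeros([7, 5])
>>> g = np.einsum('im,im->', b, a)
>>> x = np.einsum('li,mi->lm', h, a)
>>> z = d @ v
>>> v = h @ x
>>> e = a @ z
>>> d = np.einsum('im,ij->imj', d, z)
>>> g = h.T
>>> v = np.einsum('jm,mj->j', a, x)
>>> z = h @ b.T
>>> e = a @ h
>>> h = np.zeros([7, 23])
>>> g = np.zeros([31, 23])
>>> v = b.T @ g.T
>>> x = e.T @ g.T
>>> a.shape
(23, 7)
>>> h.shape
(7, 23)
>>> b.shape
(23, 7)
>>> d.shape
(7, 7, 5)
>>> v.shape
(7, 31)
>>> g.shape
(31, 23)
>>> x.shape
(7, 31)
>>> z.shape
(7, 23)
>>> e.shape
(23, 7)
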